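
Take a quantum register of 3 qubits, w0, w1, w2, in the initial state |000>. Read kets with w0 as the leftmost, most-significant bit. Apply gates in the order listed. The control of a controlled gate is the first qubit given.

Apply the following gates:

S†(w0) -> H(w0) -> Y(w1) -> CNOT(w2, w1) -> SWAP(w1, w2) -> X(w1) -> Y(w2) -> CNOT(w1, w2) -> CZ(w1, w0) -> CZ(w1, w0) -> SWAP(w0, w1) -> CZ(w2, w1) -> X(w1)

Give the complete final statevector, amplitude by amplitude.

The final amplitudes are -sqrt(2)/2 on |101>, sqrt(2)/2 on |111>, and 0 on every other basis state.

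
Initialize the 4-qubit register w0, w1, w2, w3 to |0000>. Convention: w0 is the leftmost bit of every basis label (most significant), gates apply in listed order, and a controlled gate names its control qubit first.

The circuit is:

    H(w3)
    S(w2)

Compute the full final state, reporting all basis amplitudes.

The resulting statevector has amplitude sqrt(2)/2 on |0000>, sqrt(2)/2 on |0001>, and 0 on every other basis state.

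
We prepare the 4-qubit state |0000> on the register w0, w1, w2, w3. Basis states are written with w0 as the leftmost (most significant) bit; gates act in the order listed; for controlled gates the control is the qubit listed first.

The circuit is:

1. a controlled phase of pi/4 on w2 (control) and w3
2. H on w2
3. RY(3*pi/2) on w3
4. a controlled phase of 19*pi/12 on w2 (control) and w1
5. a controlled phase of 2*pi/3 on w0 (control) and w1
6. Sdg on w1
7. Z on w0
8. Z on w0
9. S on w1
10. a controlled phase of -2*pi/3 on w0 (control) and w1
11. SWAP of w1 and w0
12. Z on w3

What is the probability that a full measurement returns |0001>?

A full measurement returns |0001> with probability 1/4. Key observation: steps 5-10 multiply out to the identity, so the circuit reduces to the remaining gates.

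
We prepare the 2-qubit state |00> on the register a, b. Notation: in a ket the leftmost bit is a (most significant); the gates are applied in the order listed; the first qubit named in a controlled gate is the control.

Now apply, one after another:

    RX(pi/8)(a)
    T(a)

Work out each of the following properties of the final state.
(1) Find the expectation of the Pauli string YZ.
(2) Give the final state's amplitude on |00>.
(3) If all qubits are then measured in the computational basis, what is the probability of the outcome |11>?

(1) The expectation value of YZ is -sqrt(4 - 2*sqrt(2))/4.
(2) The final state's coefficient on |00> equals cos(pi/16).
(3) A full measurement returns |11> with probability 0.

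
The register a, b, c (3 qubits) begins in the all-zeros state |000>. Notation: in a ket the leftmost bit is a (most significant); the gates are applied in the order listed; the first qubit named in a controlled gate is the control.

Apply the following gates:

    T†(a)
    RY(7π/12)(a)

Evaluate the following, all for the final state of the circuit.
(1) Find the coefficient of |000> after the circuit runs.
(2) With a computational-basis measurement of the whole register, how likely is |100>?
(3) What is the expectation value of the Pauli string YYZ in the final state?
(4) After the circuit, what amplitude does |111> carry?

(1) The amplitude on |000> is -sqrt(2 - sqrt(2))/4 + sqrt(3*sqrt(2) + 6)/4.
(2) A full measurement returns |100> with probability -sqrt(2)/8 + sqrt(6)/8 + 1/2.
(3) The expectation value of YYZ is 0.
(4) The final state's coefficient on |111> equals 0.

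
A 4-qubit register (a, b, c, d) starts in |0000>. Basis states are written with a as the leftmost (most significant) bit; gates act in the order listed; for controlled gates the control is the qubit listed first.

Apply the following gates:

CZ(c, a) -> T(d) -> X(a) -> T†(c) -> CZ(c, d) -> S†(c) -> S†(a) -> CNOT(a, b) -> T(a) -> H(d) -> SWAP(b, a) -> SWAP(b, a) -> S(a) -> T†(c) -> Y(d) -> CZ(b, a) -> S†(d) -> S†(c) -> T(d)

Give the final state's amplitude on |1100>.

The amplitude on |1100> is sqrt(2)*exp(3*I*pi/4)/2. Key observation: steps 11-12 multiply out to the identity, so the circuit reduces to the remaining gates.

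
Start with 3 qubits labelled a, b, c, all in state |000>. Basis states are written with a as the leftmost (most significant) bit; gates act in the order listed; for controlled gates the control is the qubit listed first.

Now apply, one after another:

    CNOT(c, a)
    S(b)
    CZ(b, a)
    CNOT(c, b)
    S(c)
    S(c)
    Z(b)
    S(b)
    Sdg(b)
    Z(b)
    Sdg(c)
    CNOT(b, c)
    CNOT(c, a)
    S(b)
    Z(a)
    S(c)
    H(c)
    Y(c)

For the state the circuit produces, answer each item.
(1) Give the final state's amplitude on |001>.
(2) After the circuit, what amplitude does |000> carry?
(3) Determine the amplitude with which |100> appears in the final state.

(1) The amplitude on |001> is sqrt(2)*I/2. Key observation: steps 6-11 multiply out to the identity, so the circuit reduces to the remaining gates.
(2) The amplitude on |000> is -sqrt(2)*I/2.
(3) The amplitude on |100> is 0.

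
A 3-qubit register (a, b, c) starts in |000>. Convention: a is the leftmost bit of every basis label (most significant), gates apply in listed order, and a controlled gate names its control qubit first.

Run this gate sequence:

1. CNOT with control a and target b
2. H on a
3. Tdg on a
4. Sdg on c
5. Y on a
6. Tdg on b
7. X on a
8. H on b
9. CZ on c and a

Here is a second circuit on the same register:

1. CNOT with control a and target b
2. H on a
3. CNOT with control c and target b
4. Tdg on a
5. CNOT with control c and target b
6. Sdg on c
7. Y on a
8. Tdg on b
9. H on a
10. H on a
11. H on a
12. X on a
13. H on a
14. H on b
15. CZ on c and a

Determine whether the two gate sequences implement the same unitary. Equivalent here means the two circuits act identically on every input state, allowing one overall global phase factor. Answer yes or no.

No: there is an input state on which the two circuits produce genuinely different outputs (not merely differing by a phase).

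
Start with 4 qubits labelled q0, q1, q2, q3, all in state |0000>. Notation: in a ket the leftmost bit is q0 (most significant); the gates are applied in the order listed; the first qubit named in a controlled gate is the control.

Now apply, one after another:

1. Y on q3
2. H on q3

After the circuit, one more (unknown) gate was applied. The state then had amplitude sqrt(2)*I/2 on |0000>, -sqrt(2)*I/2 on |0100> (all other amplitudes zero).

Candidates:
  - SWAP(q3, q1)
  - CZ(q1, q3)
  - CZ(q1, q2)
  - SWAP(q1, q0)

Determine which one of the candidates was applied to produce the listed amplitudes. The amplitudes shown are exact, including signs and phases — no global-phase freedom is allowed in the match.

It was SWAP(q3, q1) that produced the state shown.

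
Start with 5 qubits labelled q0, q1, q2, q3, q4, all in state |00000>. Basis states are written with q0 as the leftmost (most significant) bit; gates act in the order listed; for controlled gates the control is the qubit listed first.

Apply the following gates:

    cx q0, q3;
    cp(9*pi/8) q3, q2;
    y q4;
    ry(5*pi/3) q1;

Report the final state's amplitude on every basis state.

The resulting statevector has amplitude -sqrt(3)*I/2 on |00001>, I/2 on |01001>, and 0 on every other basis state.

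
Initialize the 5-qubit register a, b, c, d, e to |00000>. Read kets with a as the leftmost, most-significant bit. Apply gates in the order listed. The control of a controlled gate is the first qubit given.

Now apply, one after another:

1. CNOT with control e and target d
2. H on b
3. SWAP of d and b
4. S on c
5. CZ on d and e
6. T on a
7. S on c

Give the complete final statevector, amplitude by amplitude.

After the circuit, the state carries amplitude sqrt(2)/2 on |00000>, sqrt(2)/2 on |00010>, and 0 on every other basis state.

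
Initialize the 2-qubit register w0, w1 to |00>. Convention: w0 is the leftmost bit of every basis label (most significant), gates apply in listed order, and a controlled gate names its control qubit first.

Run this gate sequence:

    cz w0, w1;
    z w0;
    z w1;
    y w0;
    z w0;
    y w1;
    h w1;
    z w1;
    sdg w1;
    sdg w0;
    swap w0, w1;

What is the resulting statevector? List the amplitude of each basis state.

The final amplitudes are 0 on |00>, -sqrt(2)*I/2 on |01>, 0 on |10>, -sqrt(2)/2 on |11>.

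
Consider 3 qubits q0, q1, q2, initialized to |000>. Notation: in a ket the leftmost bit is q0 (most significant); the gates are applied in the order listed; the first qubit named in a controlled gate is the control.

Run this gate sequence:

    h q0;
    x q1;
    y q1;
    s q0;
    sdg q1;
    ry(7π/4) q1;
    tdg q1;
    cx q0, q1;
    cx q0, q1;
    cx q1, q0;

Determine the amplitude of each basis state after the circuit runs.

The final amplitudes are I*sqrt(2*sqrt(2) + 4)/4 on |000>, 0 on |001>, -sqrt(4 - 2*sqrt(2))*exp(3*I*pi/4)/4 on |010>, 0 on |011>, -sqrt(2*sqrt(2) + 4)/4 on |100>, 0 on |101>, -sqrt(4 - 2*sqrt(2))*exp(I*pi/4)/4 on |110>, 0 on |111>.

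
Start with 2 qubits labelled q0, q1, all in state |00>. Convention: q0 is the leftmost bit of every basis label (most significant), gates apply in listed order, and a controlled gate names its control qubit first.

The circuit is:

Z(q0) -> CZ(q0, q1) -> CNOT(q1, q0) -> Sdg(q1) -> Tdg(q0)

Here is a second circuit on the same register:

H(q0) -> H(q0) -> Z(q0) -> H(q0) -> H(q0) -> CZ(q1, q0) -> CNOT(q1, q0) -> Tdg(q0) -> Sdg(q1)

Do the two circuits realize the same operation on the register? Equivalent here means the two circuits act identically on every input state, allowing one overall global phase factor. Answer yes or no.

Yes, they are equivalent — the unitaries differ by at most a global phase.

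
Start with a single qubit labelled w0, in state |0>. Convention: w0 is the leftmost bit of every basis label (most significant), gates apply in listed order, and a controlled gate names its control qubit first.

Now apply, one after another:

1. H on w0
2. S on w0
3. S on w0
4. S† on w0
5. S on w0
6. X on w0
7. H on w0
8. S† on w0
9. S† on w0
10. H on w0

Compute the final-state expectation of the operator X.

The expectation value of X is -1.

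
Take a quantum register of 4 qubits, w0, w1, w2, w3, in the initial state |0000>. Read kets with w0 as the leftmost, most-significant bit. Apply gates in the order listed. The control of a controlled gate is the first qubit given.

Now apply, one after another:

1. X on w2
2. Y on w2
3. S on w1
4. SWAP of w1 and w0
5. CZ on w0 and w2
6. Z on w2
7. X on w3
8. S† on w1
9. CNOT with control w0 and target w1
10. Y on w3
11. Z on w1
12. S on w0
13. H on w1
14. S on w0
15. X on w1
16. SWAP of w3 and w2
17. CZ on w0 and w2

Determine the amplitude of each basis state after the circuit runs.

After the circuit, the state carries amplitude -sqrt(2)/2 on |0000>, -sqrt(2)/2 on |0100>, and 0 on every other basis state.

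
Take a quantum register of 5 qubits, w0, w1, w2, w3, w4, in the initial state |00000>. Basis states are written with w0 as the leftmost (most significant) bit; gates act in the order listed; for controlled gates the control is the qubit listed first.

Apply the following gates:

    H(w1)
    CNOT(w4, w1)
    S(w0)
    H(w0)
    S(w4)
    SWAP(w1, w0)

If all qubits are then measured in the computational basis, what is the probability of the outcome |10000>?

The probability of measuring |10000> is 1/4.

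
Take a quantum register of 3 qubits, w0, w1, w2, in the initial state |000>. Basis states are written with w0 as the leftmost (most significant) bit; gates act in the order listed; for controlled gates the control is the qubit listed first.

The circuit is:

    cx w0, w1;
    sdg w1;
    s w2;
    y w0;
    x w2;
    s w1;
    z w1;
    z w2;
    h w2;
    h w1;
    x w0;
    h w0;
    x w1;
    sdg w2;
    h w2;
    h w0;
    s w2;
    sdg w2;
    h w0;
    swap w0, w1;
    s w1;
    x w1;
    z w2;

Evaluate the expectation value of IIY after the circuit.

The expectation value of IIY is 1.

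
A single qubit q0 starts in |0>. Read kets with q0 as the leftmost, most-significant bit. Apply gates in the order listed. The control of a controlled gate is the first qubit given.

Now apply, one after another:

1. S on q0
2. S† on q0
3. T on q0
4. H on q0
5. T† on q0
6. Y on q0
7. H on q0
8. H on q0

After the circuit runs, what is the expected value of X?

In the final state, X has expectation -sqrt(2)/2.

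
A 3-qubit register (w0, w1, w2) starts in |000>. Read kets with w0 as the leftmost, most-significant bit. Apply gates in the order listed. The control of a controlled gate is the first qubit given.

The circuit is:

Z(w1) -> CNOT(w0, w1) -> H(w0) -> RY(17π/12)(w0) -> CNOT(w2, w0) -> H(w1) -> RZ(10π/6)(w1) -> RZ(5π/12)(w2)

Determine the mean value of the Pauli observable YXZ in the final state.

In the final state, YXZ has expectation 0.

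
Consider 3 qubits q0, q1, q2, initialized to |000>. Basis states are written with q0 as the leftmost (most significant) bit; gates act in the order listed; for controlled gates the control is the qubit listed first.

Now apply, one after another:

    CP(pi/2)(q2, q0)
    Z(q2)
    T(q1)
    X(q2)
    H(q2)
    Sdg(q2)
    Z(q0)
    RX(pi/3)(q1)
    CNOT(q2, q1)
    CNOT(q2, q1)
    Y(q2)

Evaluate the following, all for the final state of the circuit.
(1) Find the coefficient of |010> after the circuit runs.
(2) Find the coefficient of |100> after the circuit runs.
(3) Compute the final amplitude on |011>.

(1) The final state's coefficient on |010> equals -sqrt(2)*I/4. Key observation: the block from step 9 through step 10 cancels to the identity and can be dropped.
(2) |100> carries amplitude 0 in the final state.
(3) The final state's coefficient on |011> equals sqrt(2)/4.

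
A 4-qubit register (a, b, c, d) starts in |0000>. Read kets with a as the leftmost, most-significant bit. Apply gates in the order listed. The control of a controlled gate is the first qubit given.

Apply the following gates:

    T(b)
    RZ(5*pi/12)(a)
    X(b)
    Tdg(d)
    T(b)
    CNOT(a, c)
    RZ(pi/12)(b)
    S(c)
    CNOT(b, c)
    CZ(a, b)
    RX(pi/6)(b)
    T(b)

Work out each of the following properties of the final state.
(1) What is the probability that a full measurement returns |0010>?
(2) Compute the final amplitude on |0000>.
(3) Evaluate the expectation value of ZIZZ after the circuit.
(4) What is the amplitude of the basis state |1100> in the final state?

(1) Outcome |0010> occurs with probability 1/2 - sqrt(3)/4.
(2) |0000> carries amplitude 0 in the final state.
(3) The expectation value of ZIZZ is -1.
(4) The final state's coefficient on |1100> equals 0.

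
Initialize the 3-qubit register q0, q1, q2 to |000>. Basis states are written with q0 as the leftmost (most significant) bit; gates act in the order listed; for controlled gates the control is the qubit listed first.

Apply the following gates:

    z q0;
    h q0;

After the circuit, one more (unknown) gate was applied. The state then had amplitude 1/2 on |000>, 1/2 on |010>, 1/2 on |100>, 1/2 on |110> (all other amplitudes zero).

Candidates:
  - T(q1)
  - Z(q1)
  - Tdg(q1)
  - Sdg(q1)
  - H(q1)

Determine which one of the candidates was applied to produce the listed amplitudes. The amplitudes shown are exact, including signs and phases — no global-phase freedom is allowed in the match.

The unique candidate consistent with the amplitudes is H(q1).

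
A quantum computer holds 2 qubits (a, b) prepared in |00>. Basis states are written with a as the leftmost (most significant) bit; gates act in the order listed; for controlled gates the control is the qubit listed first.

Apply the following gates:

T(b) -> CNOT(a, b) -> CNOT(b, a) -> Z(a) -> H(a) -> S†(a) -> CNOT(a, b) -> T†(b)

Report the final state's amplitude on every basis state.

The resulting statevector has amplitude sqrt(2)/2 on |00>, 0 on |01>, 0 on |10>, -sqrt(2)*exp(I*pi/4)/2 on |11>.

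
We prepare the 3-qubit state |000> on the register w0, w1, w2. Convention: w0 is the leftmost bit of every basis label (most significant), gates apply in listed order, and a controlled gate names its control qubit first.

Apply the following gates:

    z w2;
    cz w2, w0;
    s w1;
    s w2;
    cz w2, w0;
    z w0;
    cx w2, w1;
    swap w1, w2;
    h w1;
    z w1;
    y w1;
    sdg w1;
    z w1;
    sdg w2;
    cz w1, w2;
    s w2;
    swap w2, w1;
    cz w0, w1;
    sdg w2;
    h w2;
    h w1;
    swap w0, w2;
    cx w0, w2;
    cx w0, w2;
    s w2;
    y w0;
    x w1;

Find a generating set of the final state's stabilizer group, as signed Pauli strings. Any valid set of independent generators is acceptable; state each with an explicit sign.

One valid set of independent stabilizer generators is +IXI, -ZII, +IIZ (any independent generating set of the same group is equally correct). Key observation: the block from step 23 through step 24 cancels to the identity and can be dropped.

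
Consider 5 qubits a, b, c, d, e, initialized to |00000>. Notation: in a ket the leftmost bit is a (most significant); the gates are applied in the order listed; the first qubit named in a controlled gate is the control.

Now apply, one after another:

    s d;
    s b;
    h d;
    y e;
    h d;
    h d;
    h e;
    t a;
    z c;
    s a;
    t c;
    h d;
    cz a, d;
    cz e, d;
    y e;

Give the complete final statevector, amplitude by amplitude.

The final amplitudes are -sqrt(2)/2 on |00000>, -sqrt(2)/2 on |00001>, and 0 on every other basis state.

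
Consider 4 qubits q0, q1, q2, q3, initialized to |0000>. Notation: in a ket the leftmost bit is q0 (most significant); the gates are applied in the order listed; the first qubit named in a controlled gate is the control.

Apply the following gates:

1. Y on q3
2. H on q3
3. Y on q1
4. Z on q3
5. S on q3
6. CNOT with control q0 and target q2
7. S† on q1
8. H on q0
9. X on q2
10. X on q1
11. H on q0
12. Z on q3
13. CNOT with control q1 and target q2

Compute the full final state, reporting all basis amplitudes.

After the circuit, the state carries amplitude sqrt(2)*I/2 on |0010>, sqrt(2)/2 on |0011>, and 0 on every other basis state.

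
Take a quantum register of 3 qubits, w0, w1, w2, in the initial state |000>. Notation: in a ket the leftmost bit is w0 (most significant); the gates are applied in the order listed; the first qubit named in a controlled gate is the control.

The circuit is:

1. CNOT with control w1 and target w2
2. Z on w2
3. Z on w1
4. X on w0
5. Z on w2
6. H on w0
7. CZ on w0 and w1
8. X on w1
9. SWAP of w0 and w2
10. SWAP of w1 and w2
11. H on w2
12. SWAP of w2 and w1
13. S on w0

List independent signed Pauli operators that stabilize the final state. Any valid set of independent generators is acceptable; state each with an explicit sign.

One valid set of independent stabilizer generators is -IXI, -IIX, +ZII (any independent generating set of the same group is equally correct).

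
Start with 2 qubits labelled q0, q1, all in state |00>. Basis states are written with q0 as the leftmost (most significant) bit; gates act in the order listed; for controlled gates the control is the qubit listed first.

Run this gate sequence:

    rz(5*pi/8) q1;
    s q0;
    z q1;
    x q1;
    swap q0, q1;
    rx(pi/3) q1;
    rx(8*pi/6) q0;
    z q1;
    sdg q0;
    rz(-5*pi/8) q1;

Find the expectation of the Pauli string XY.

In the final state, XY has expectation 3*(1 - exp(I*pi/4))*exp(3*I*pi/8)/8.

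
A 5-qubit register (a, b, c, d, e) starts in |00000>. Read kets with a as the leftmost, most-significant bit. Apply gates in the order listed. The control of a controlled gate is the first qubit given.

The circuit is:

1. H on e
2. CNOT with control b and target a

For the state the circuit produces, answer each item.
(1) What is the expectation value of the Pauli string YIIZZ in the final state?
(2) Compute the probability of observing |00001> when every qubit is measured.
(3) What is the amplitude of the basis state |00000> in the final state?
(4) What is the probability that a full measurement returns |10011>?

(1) The observable YIIZZ averages to 0.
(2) The probability of measuring |00001> is 1/2.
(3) The final state's coefficient on |00000> equals sqrt(2)/2.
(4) The probability of measuring |10011> is 0.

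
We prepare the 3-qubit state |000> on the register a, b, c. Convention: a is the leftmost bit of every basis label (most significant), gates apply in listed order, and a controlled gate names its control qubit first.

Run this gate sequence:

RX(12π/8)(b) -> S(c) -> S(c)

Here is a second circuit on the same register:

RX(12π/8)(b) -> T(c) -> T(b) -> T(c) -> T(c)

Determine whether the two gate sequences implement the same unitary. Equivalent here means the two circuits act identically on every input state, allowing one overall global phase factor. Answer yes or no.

No — the two circuits implement different unitaries, even allowing a global phase.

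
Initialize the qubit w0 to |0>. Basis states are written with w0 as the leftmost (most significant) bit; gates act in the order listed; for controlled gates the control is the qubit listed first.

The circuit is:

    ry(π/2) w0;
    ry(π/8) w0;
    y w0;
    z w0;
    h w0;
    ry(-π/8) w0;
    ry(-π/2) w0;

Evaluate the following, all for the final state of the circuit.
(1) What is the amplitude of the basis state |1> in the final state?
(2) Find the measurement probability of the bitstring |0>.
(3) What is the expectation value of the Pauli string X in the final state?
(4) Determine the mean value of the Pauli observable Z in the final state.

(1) The amplitude on |1> is sqrt(2)*I/2.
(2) The probability of measuring |0> is 1/2.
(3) The observable X averages to -1.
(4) The observable Z averages to 0.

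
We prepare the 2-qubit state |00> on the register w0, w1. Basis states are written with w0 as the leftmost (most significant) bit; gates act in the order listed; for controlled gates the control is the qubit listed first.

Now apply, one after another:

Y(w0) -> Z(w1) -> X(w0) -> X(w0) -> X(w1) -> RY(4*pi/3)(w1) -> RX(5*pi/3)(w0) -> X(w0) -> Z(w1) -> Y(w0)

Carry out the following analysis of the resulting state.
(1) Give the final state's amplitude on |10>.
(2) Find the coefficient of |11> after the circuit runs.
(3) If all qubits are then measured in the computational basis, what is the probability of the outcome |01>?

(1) |10> carries amplitude -3/4 in the final state.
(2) The amplitude on |11> is sqrt(3)/4.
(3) Outcome |01> occurs with probability 1/16.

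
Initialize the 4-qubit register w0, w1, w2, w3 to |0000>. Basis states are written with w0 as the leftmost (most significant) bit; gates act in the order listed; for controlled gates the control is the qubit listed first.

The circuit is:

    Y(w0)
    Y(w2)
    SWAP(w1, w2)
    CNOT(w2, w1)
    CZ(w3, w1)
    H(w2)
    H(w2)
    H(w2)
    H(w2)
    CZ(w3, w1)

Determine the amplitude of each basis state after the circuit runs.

After the circuit, the state carries amplitude -1 on |1100>, and 0 on every other basis state. Key observation: steps 5-10 multiply out to the identity, so the circuit reduces to the remaining gates.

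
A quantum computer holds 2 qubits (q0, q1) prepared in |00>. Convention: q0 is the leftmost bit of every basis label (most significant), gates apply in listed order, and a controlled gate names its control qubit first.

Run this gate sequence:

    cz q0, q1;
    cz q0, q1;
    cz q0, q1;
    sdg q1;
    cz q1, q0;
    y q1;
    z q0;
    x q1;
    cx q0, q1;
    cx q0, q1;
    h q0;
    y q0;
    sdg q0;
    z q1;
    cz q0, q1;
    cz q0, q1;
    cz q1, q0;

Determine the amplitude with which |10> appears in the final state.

The amplitude on |10> is sqrt(2)*I/2.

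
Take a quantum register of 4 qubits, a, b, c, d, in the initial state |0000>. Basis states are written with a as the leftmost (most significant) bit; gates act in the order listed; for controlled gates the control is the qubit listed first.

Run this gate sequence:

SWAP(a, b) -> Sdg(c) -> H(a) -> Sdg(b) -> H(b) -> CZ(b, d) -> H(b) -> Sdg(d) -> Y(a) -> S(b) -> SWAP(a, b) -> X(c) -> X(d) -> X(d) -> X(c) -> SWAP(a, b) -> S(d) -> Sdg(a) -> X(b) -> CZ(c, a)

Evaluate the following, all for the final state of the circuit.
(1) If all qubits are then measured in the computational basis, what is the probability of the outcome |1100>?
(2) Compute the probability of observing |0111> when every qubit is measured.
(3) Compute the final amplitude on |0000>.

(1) A full measurement returns |1100> with probability 1/2. Key observation: steps 11-16 multiply out to the identity, so the circuit reduces to the remaining gates.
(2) Outcome |0111> occurs with probability 0.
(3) |0000> carries amplitude 0 in the final state.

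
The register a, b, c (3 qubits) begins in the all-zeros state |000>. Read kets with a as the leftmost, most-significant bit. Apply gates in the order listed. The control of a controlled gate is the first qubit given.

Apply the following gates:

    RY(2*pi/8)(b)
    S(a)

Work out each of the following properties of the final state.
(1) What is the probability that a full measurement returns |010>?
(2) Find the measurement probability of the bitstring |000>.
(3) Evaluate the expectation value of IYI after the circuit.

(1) A full measurement returns |010> with probability 1/2 - sqrt(2)/4.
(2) A full measurement returns |000> with probability sqrt(2)/4 + 1/2.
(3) In the final state, IYI has expectation 0.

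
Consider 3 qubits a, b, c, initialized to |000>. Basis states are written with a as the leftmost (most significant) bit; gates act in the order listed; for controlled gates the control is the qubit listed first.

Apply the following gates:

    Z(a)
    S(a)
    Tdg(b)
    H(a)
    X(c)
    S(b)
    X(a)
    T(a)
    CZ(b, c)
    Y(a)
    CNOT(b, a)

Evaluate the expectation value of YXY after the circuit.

The expectation value of YXY is 0.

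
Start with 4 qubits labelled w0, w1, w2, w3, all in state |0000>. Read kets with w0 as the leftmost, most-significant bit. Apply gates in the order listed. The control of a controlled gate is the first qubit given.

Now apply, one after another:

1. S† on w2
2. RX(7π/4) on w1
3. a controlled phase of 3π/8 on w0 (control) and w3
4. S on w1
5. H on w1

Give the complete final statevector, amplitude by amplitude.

The final amplitudes are sqrt(2)*(-sqrt(sqrt(2) + 2) + sqrt(2 - sqrt(2)))/4 on |0000>, sqrt(2)*(-sqrt(sqrt(2) + 2) - sqrt(2 - sqrt(2)))/4 on |0100>, and 0 on every other basis state.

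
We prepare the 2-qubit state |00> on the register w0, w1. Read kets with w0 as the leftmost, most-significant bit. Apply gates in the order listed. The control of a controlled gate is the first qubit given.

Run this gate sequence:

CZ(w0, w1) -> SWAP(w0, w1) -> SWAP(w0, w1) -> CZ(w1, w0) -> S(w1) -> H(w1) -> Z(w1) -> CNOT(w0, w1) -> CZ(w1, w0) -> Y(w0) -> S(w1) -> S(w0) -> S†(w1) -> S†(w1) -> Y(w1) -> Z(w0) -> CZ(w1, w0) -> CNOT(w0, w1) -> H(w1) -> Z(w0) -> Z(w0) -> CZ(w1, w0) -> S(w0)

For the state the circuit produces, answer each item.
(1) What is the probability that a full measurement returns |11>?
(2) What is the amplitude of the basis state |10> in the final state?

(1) A full measurement returns |11> with probability 1/2.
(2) The amplitude on |10> is 1/2 + I/2.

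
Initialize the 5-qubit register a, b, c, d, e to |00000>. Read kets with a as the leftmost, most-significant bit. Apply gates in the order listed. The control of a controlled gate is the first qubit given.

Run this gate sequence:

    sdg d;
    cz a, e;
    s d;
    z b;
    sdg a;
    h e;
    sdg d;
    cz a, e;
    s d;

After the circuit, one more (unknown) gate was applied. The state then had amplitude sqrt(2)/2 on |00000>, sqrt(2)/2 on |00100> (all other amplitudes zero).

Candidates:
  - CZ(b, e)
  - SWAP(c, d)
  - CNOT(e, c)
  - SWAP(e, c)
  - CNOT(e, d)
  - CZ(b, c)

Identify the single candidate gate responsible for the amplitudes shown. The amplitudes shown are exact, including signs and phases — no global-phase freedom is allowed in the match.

The unique candidate consistent with the amplitudes is SWAP(e, c).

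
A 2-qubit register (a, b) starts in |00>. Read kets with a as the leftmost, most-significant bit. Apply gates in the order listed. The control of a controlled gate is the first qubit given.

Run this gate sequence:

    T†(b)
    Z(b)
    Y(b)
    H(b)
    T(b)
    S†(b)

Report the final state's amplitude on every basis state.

The resulting statevector has amplitude sqrt(2)*I/2 on |00>, -sqrt(2)*exp(I*pi/4)/2 on |01>, 0 on |10>, 0 on |11>.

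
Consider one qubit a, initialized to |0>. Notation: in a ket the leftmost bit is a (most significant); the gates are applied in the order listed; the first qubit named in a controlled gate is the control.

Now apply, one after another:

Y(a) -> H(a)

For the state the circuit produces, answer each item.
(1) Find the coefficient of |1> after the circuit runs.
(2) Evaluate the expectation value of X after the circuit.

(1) The final state's coefficient on |1> equals -sqrt(2)*I/2.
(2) The expectation value of X is -1.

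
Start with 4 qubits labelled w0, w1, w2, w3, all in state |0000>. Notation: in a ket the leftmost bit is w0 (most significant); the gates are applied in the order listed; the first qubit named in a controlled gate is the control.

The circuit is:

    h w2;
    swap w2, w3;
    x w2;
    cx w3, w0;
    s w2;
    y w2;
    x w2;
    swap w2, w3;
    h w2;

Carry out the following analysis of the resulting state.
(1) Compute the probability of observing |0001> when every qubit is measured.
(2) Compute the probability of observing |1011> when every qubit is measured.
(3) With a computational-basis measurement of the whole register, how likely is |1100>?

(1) A full measurement returns |0001> with probability 1/4.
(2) Outcome |1011> occurs with probability 1/4.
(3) Outcome |1100> occurs with probability 0.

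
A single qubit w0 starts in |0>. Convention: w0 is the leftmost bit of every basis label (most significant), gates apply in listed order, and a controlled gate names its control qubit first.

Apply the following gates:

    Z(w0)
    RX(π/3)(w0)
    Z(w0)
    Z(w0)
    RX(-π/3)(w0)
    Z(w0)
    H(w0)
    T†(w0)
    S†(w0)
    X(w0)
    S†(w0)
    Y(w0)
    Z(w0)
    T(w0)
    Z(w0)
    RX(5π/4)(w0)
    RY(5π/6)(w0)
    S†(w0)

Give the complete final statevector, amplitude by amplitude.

After the circuit, the state carries amplitude sqrt(3)*sqrt(2 - sqrt(2))/4 - sqrt(3)*I*sqrt(sqrt(2) + 2)/4 on |0>, -sqrt(sqrt(2) + 2)/4 - I*sqrt(2 - sqrt(2))/4 on |1>. Key observation: steps 1-6 multiply out to the identity, so the circuit reduces to the remaining gates.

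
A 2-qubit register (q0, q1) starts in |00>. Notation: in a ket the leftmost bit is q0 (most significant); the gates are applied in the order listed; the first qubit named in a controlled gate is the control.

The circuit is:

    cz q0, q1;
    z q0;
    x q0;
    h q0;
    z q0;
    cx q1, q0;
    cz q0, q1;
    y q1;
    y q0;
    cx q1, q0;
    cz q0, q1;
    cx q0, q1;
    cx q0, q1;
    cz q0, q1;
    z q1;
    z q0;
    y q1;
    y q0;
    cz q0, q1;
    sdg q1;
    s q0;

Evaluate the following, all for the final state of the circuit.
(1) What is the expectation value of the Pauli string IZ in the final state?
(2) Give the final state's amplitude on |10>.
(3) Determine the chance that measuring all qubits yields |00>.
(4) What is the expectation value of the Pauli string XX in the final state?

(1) The expectation value of IZ is 1.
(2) |10> carries amplitude sqrt(2)*I/2 in the final state.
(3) Outcome |00> occurs with probability 1/2.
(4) The observable XX averages to 0.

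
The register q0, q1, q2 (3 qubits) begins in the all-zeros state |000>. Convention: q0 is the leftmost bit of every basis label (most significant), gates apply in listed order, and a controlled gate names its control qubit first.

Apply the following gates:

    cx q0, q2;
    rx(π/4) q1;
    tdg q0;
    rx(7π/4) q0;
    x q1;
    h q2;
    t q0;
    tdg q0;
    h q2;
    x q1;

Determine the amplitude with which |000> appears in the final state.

|000> carries amplitude -1/2 - sqrt(2)/4 in the final state.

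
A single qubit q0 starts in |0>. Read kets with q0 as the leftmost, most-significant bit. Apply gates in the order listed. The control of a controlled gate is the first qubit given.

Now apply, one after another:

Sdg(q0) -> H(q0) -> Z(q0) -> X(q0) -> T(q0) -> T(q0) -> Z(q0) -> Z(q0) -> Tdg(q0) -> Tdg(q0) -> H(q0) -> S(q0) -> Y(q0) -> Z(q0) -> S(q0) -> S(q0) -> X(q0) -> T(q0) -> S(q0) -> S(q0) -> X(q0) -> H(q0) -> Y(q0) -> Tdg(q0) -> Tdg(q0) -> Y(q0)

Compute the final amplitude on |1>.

The final state's coefficient on |1> equals sqrt(2)*exp(I*pi/4)/2. Key observation: the block from step 5 through step 10 cancels to the identity and can be dropped.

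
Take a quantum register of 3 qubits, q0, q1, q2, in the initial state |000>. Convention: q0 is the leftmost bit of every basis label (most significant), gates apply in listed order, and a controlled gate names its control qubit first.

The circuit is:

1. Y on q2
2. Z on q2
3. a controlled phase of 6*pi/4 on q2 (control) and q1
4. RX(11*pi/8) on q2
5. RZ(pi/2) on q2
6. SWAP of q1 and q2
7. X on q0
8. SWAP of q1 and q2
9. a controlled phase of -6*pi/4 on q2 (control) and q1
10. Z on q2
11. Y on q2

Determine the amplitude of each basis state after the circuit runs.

The resulting statevector has amplitude -exp(I*pi/4)*cos(5*pi/16) on |100>, -exp(I*pi/4)*sin(5*pi/16) on |101>, and 0 on every other basis state.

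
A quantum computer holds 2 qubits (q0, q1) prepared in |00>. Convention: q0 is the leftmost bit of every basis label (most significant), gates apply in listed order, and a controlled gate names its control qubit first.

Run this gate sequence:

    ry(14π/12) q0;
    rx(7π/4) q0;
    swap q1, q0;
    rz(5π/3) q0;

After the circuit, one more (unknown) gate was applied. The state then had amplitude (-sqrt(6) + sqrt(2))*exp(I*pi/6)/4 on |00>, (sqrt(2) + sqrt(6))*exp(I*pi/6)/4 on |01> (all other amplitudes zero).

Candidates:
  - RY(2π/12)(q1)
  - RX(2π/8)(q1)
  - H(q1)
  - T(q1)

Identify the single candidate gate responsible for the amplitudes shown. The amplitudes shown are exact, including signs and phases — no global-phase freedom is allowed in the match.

The unique candidate consistent with the amplitudes is RX(2π/8)(q1).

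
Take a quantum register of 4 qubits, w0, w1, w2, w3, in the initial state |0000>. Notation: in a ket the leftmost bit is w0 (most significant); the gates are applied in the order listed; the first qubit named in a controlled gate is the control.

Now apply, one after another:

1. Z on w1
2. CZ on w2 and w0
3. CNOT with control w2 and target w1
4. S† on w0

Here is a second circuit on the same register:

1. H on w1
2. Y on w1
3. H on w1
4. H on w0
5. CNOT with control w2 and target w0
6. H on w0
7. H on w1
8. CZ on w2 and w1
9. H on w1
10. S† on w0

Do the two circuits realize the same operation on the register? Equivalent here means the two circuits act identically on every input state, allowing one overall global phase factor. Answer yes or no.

No: there is an input state on which the two circuits produce genuinely different outputs (not merely differing by a phase).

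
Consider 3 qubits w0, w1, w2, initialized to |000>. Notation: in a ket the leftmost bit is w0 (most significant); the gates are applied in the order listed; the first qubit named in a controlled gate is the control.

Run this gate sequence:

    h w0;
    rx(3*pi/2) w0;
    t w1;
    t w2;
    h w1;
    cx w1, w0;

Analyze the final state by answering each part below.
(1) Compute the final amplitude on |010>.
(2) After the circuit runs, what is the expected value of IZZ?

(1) The amplitude on |010> is sqrt(2)*(-1 - I)/4.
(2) The expectation value of IZZ is 0.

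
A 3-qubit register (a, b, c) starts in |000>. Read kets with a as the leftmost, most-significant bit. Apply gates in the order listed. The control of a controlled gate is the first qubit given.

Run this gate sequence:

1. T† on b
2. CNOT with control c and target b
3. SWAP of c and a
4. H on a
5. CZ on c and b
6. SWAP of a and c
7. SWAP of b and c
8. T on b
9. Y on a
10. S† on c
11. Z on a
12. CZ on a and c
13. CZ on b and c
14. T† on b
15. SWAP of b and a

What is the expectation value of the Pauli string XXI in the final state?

The expectation value of XXI is 0.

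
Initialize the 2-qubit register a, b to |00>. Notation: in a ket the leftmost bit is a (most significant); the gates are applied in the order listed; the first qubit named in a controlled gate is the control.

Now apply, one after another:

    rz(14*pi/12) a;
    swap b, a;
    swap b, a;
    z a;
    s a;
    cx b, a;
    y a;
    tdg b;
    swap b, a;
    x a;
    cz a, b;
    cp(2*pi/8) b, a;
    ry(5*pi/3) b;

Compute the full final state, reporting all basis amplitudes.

The resulting statevector has amplitude 0 on |00>, 0 on |01>, exp(I*pi/6)/2 on |10>, sqrt(3)*exp(I*pi/6)/2 on |11>.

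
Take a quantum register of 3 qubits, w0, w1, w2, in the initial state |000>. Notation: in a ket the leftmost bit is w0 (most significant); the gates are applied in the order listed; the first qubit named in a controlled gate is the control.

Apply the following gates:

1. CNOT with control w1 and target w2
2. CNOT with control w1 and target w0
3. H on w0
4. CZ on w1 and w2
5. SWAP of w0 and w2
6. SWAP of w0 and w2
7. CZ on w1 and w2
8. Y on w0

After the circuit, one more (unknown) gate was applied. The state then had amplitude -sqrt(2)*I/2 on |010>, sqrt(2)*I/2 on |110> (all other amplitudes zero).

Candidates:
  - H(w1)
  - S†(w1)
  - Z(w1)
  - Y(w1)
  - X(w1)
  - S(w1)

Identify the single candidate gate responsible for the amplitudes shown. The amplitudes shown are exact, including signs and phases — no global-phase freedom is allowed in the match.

It was X(w1) that produced the state shown. Key observation: gates 4-7 undo each other exactly, leaving only the rest of the circuit to track.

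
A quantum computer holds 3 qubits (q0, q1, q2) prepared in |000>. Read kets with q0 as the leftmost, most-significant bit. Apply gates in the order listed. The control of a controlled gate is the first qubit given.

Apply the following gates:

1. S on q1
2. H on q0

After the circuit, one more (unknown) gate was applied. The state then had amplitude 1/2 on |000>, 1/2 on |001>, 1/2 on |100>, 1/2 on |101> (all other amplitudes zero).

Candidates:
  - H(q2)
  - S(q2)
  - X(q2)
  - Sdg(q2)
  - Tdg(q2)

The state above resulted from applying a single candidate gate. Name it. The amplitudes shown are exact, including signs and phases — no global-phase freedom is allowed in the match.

The unique candidate consistent with the amplitudes is H(q2).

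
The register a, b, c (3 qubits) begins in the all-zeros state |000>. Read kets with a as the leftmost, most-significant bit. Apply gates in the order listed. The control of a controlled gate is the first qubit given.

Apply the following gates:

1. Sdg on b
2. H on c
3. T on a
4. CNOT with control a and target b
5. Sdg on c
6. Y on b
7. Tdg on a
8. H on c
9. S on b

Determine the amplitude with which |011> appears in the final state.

The final state's coefficient on |011> equals -1/2 - I/2.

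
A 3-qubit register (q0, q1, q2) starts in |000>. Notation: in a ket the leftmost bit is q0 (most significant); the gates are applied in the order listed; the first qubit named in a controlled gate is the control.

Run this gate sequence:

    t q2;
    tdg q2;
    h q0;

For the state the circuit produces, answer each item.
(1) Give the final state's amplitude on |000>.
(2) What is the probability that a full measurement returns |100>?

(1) The final state's coefficient on |000> equals sqrt(2)/2.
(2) A full measurement returns |100> with probability 1/2.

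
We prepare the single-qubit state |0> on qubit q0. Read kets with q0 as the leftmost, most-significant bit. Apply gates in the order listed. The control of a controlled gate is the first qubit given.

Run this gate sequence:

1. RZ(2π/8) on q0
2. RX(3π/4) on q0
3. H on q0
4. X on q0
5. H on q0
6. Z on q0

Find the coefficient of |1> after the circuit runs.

The final state's coefficient on |1> equals -sqrt(sqrt(2) + 2)*exp(3*I*pi/8)/2. Key observation: the block from step 3 through step 6 cancels to the identity and can be dropped.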